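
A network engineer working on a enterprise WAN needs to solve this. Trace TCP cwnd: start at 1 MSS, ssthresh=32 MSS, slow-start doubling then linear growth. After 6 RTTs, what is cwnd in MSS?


RTT 0: cwnd = 1 MSS (initial)
RTT 1: cwnd = 2 MSS (slow start, doubled)
RTT 2: cwnd = 4 MSS (slow start, doubled)
RTT 3: cwnd = 8 MSS (slow start, doubled)
RTT 4: cwnd = 16 MSS (slow start, doubled)
RTT 5: cwnd = 32 MSS (slow start, doubled)
RTT 6: cwnd = 33 MSS (congestion avoidance, +1)

33


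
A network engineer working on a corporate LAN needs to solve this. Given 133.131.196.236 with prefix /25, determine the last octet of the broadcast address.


Given: IP = 133.131.196.236, prefix = /25
Host bits = 32 - 25 = 7
Network last octet = 236 AND mask = 128
Host part size = 2^7 - 1 = 127
Broadcast last octet = 128 OR 127 = 255

255


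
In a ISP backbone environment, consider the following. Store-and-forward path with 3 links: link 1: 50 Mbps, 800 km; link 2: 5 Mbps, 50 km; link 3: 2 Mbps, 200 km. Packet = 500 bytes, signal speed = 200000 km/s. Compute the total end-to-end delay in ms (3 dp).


Packet = 500 bytes = 4000 bits. Store-and-forward: sum (t_trans + t_prop) per link.
Link 1: t_trans = 4000/(50*10^6) s = 0.0800 ms; t_prop = 800/200000 s = 4.0000 ms; subtotal = 4.0800 ms
Link 2: t_trans = 4000/(5*10^6) s = 0.8000 ms; t_prop = 50/200000 s = 0.2500 ms; subtotal = 1.0500 ms
Link 3: t_trans = 4000/(2*10^6) s = 2.0000 ms; t_prop = 200/200000 s = 1.0000 ms; subtotal = 3.0000 ms
End-to-end = 4.0800 + 1.0500 + 3.0000 = 8.1300 ms -> 8.130 ms (3 dp)

8.130


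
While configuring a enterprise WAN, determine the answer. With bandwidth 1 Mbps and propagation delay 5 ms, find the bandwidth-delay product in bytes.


Given: bandwidth = 1 Mbps, delay = 5 ms
BDP in bits = 1 * 10^6 * 5 / 1000
BDP in bits = 5000
BDP in bytes = 5000 / 8 = 625

625


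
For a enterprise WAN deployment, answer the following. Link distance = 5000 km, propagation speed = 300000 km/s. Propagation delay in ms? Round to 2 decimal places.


Given: distance = 5000 km, speed = 300000 km/s
Delay = distance / speed = 5000 / 300000 seconds
Delay in ms = 5000 * 1000 / 300000
Delay = 16.6667 ms
Rounded to 2 dp = 16.67 ms

16.67


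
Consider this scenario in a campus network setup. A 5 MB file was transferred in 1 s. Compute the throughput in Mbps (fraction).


Given: file = 5 MB, time = 1 s
File in Mb = 5 * 8 = 40 Mb
Throughput = 40 / 1 Mbps
Throughput = 40 Mbps

40


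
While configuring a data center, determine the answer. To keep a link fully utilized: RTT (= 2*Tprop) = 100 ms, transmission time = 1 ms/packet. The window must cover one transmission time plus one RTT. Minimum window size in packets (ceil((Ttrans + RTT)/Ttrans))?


Given: Ttrans = 1 ms, RTT = 100 ms (= 2 * Tprop, Tprop = 50 ms)
Time until first ACK returns = Ttrans + RTT = 1 + 100 = 101 ms
Need W * Ttrans >= Ttrans + RTT  ->  W >= (Ttrans + RTT) / Ttrans
(Ttrans + RTT) / Ttrans = 101 / 1 = 101
W_min = ceil(101) = 101

101


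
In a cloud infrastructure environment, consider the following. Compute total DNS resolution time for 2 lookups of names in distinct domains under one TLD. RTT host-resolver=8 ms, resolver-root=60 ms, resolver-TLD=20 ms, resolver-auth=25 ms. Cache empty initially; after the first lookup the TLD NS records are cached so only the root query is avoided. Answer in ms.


Lookup 1 (cold cache): local + root + TLD + auth = 8 + 60 + 20 + 25 = 113 ms
Lookups 2..2 (TLD NS cached -> skip root; new domain -> still ask TLD and auth): local + TLD + auth = 8 + 20 + 25 = 53 ms each
Remaining 1 lookups: 1 * 53 = 53 ms
Total = 113 + 53 = 166 ms

166


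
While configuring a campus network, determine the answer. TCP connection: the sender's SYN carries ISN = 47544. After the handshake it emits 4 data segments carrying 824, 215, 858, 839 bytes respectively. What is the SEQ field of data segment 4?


The SYN occupies sequence number ISN = 47544, so the first data byte is ISN + 1 = 47545.
SEQ of data segment i = (ISN + 1) + sum of payload sizes of segments 1..i-1.
Segment 1: SEQ = 47545, payload = 824 bytes
Segment 2: SEQ = 48369, payload = 215 bytes
Segment 3: SEQ = 48584, payload = 858 bytes
Segment 4: SEQ = 49442, payload = 839 bytes
SEQ of segment 4 = 47545 + 824 + 215 + 858 = 49442

49442


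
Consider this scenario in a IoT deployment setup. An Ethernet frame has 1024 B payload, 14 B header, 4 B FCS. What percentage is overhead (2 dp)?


Given: payload = 1024 B, header = 14 B, trailer = 4 B
Overhead bytes = header + trailer = 14 + 4 = 18
Total frame = payload + overhead = 1024 + 18 = 1042
Overhead % = 18 / 1042 * 100 = 1.7274% -> 1.73% (2 dp)

1.73


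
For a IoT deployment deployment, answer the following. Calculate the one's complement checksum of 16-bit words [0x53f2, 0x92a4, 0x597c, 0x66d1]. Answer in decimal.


Given words: [0x53f2, 0x92a4, 0x597c, 0x66d1]
Step 1: Sum all words
Raw sum = 21490 + 37540 + 22908 + 26321 = 108259
Step 2: Fold carry: (42723 + 1) = 42724
One's complement = ~42724 & 0xFFFF = 22811

22811


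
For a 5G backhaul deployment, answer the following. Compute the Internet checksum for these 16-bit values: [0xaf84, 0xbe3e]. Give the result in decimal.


Given words: [0xaf84, 0xbe3e]
Step 1: Sum all words
Raw sum = 44932 + 48702 = 93634
Step 2: Fold carry: (28098 + 1) = 28099
One's complement = ~28099 & 0xFFFF = 37436

37436


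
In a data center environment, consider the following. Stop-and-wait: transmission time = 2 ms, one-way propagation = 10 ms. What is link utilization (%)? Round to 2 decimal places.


Given: Ttrans = 2 ms, Tprop = 10 ms
RTT = 2 * Tprop = 2 * 10 = 20 ms
U = Ttrans / (Ttrans + RTT)
U = 2 / (2 + 20)
U = 2 / 22 = 0.090909
U% = 9.09%

9.09


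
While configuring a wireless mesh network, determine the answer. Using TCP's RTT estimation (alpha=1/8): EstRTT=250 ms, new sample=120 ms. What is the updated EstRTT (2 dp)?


Given: EstRTT = 250 ms, SampleRTT = 120 ms, alpha = 1/8
New EstRTT = (1 - alpha) * EstRTT + alpha * SampleRTT
(7/8) * 250 = 218.75
(1/8) * 120 = 15
New EstRTT = 218.75 + 15 = 233.75 ms -> 233.75 ms (2 dp)

233.75


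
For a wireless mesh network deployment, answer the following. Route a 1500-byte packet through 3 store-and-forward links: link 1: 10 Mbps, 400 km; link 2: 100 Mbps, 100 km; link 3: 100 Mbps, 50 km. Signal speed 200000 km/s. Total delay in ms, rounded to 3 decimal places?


Packet = 1500 bytes = 12000 bits. Store-and-forward: sum (t_trans + t_prop) per link.
Link 1: t_trans = 12000/(10*10^6) s = 1.2000 ms; t_prop = 400/200000 s = 2.0000 ms; subtotal = 3.2000 ms
Link 2: t_trans = 12000/(100*10^6) s = 0.1200 ms; t_prop = 100/200000 s = 0.5000 ms; subtotal = 0.6200 ms
Link 3: t_trans = 12000/(100*10^6) s = 0.1200 ms; t_prop = 50/200000 s = 0.2500 ms; subtotal = 0.3700 ms
End-to-end = 3.2000 + 0.6200 + 0.3700 = 4.1900 ms -> 4.190 ms (3 dp)

4.190


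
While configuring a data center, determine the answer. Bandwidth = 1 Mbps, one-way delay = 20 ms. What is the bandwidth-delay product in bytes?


Given: bandwidth = 1 Mbps, delay = 20 ms
BDP in bits = 1 * 10^6 * 20 / 1000
BDP in bits = 20000
BDP in bytes = 20000 / 8 = 2500

2500


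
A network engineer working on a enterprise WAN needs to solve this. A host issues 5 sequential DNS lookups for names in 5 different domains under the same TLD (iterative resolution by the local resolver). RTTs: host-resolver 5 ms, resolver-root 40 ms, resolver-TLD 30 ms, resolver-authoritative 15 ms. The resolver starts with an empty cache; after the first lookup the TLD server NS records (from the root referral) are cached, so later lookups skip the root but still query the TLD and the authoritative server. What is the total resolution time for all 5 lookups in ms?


Lookup 1 (cold cache): local + root + TLD + auth = 5 + 40 + 30 + 15 = 90 ms
Lookups 2..5 (TLD NS cached -> skip root; new domain -> still ask TLD and auth): local + TLD + auth = 5 + 30 + 15 = 50 ms each
Remaining 4 lookups: 4 * 50 = 200 ms
Total = 90 + 200 = 290 ms

290


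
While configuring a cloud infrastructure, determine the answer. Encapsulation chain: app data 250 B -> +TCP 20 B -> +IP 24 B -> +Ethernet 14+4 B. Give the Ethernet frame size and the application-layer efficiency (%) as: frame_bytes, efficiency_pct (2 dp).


TCP segment = 250 + 20 = 270 B
IP packet = 270 + 24 = 294 B
Ethernet frame = 294 + 14 + 4 = 312 B
Efficiency = app / frame = 250 / 312 = 0.801282 = 80.1282% -> 80.13% (2 dp)

312, 80.13


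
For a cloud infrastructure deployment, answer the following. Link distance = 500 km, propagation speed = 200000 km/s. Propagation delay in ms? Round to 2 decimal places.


Given: distance = 500 km, speed = 200000 km/s
Delay = distance / speed = 500 / 200000 seconds
Delay in ms = 500 * 1000 / 200000
Delay = 2.5000 ms
Rounded to 2 dp = 2.50 ms

2.50


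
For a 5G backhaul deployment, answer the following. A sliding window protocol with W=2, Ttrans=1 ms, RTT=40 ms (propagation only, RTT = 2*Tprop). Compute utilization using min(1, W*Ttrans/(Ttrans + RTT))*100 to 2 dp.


Given: W = 2, Ttrans = 1 ms, RTT = 40 ms (= 2 * Tprop, Tprop = 20 ms)
Cycle time = Ttrans + RTT = 1 + 40 = 41 ms (first packet sent until its ACK returns)
W * Ttrans = 2 * 1 = 2 ms of sending per cycle
W * Ttrans / (Ttrans + RTT) = 2 / 41 = 0.048780
U = min(1, 0.048780) = 0.048780
U% = 4.88%

4.88


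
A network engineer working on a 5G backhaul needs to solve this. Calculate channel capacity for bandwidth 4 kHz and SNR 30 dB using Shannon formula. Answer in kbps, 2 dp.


Given: B = 4 kHz, SNR = 30 dB
SNR linear = 10^(30/10) = 1000
1 + SNR = 1001
log2(1001) = 9.9672262588
C = 4 * 1000 * 9.9672262588 = 39868.9050 bps
C = 39.868905 kbps -> 39.87 kbps (2 dp)

39.87


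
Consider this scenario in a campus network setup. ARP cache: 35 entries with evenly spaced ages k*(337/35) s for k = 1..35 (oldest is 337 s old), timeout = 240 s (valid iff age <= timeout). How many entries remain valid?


Ages are k * 337/35 s for k = 1..35 (spacing = 9.6286 s).
Entry k is valid iff k * 337/35 <= 240 iff k <= 35 * 240 / 337 = 24.9258
n_valid = floor(24.9258) = 24
(n_stale = 35 - 24 = 11)

24


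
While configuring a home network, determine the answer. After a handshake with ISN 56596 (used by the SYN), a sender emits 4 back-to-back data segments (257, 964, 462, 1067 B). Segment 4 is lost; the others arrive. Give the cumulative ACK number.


SYN uses sequence number 56596; first data byte = ISN + 1 = 56597.
Segment 1: SEQ = 56597, len = 257 B, covers [56597, 56853]
Segment 2: SEQ = 56854, len = 964 B, covers [56854, 57817]
Segment 3: SEQ = 57818, len = 462 B, covers [57818, 58279]
Segment 4: SEQ = 58280, len = 1067 B, covers [58280, 59346] [LOST]
In-order data received: bytes [56597, 58279] (segments 1..3).
Segment 4 missing -> gap begins at byte 58280.
Cumulative ACK = next expected in-order byte = 56597 + 257 + 964 + 462 = 58280

58280


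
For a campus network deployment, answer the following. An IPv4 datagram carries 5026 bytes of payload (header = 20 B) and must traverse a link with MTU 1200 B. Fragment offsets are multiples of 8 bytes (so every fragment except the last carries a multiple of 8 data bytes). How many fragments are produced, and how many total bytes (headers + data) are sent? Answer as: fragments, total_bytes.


Max data per non-final fragment = floor((MTU - header)/8)*8 = floor((1200 - 20)/8)*8 = floor(1180/8)*8 = 1176 B
Final fragment needs no 8-byte alignment: it can carry up to MTU - header = 1180 B
Non-final fragments needed = ceil((payload - 1180) / 1176) = ceil(3846/1176) = ceil(3.2704) = 4
Number of fragments = 4 + 1 = 5
Fragment sizes (data): 4 * 1176 B + 322 B (last, 322 <= 1180 OK)
Total bytes sent = payload + n_frags * header = 5026 + 5*20 = 5026 + 100 = 5126 B

5, 5126


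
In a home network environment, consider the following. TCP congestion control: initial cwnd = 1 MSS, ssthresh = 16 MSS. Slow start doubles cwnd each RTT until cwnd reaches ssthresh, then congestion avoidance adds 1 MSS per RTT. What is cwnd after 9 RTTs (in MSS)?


RTT 0: cwnd = 1 MSS (initial)
RTT 1: cwnd = 2 MSS (slow start, doubled)
RTT 2: cwnd = 4 MSS (slow start, doubled)
RTT 3: cwnd = 8 MSS (slow start, doubled)
RTT 4: cwnd = 16 MSS (slow start, doubled)
RTT 5: cwnd = 17 MSS (congestion avoidance, +1)
RTT 6: cwnd = 18 MSS (congestion avoidance, +1)
RTT 7: cwnd = 19 MSS (congestion avoidance, +1)
RTT 8: cwnd = 20 MSS (congestion avoidance, +1)
RTT 9: cwnd = 21 MSS (congestion avoidance, +1)

21


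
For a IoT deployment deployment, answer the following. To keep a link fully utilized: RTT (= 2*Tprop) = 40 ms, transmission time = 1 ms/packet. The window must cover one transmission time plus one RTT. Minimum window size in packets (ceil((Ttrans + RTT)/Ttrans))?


Given: Ttrans = 1 ms, RTT = 40 ms (= 2 * Tprop, Tprop = 20 ms)
Time until first ACK returns = Ttrans + RTT = 1 + 40 = 41 ms
Need W * Ttrans >= Ttrans + RTT  ->  W >= (Ttrans + RTT) / Ttrans
(Ttrans + RTT) / Ttrans = 41 / 1 = 41
W_min = ceil(41) = 41

41


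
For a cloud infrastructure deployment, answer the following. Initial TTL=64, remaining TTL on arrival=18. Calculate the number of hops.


Given: initial TTL = 64, received TTL = 18
Hops = initial TTL - received TTL
Hops = 64 - 18 = 46

46


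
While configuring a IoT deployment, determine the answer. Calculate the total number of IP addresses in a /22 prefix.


Given: CIDR prefix /22
Host bits = 32 - 22 = 10
Total addresses = 2^10 = 1024

1024


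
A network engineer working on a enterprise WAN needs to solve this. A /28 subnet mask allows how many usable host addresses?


Given: subnet mask /28
Host bits = 32 - 28 = 4
Total addresses = 2^4 = 16
Usable hosts = 16 - 2 (network + broadcast) = 14

14


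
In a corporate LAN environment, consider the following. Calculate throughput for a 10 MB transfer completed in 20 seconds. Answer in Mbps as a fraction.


Given: file = 10 MB, time = 20 s
File in Mb = 10 * 8 = 80 Mb
Throughput = 80 / 20 Mbps
Throughput = 4 Mbps

4


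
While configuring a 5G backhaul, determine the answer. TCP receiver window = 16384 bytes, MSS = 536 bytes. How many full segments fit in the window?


Given: RWND = 16384 bytes, MSS = 536 bytes
Full segments = floor(RWND / MSS)
Full segments = floor(16384 / 536)
Full segments = floor(30.5672) = 30

30


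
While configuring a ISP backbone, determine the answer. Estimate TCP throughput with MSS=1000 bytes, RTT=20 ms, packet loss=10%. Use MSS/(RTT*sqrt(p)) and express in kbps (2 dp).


Given: MSS = 1000 bytes, RTT = 20 ms, loss = 10%
RTT in seconds = 20 / 1000 = 0.02
Loss rate = 10% = 0.1
sqrt(loss) = sqrt(0.1) = 0.316227766017
Throughput (bytes/s) = 1000 / (0.02 * 0.316227766017) = 158113.8830
Throughput (kbps) = 158113.8830 * 8 / 1000 = 1264.911064 -> 1264.91 kbps (2 dp)

1264.91


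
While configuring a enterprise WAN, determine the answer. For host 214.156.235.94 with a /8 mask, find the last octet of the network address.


Given: IP = 214.156.235.94, prefix = /8
Subnet mask = 255.0.0.0
Last octet of IP: 94
Last octet of mask: 0
Network last octet = 94 AND 0 = 0

0


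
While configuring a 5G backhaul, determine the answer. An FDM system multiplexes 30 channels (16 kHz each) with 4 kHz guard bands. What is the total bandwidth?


Given: 30 channels, 16 kHz each, guard = 4 kHz
Channel bandwidth = 30 * 16 = 480 kHz
Guard bands = 29 gaps * 4 kHz = 116 kHz
Total = 480 + 116 = 596 kHz

596


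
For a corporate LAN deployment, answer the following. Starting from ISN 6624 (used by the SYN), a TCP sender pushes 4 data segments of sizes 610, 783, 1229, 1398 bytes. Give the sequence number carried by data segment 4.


The SYN occupies sequence number ISN = 6624, so the first data byte is ISN + 1 = 6625.
SEQ of data segment i = (ISN + 1) + sum of payload sizes of segments 1..i-1.
Segment 1: SEQ = 6625, payload = 610 bytes
Segment 2: SEQ = 7235, payload = 783 bytes
Segment 3: SEQ = 8018, payload = 1229 bytes
Segment 4: SEQ = 9247, payload = 1398 bytes
SEQ of segment 4 = 6625 + 610 + 783 + 1229 = 9247

9247


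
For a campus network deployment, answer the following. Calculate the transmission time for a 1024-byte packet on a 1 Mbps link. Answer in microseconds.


Given: packet = 1024 bytes, bandwidth = 1 Mbps
Packet in bits = 1024 * 8 = 8192 bits
Bandwidth = 1 * 10^6 = 1000000 bps
Time = 8192 / 1000000 seconds
Time in us = 8192 * 10^6 / 1000000 = 8192

8192


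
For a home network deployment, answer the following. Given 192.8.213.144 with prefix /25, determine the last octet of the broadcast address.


Given: IP = 192.8.213.144, prefix = /25
Host bits = 32 - 25 = 7
Network last octet = 144 AND mask = 128
Host part size = 2^7 - 1 = 127
Broadcast last octet = 128 OR 127 = 255

255


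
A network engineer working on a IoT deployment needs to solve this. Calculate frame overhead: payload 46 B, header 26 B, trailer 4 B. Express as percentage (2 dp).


Given: payload = 46 B, header = 26 B, trailer = 4 B
Overhead bytes = header + trailer = 26 + 4 = 30
Total frame = payload + overhead = 46 + 30 = 76
Overhead % = 30 / 76 * 100 = 39.4737% -> 39.47% (2 dp)

39.47


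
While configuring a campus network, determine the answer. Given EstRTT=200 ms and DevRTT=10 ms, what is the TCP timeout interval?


Given: EstRTT = 200 ms, DevRTT = 10 ms
Timeout = EstRTT + 4 * DevRTT
4 * DevRTT = 4 * 10 = 40
Timeout = 200 + 40 = 240 ms

240


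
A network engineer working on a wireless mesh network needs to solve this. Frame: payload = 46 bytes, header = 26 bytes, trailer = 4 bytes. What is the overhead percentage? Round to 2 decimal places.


Given: payload = 46 B, header = 26 B, trailer = 4 B
Overhead bytes = header + trailer = 26 + 4 = 30
Total frame = payload + overhead = 46 + 30 = 76
Overhead % = 30 / 76 * 100 = 39.4737% -> 39.47% (2 dp)

39.47


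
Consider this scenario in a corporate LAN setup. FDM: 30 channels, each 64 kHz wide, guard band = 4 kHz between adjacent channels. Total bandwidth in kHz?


Given: 30 channels, 64 kHz each, guard = 4 kHz
Channel bandwidth = 30 * 64 = 1920 kHz
Guard bands = 29 gaps * 4 kHz = 116 kHz
Total = 1920 + 116 = 2036 kHz

2036


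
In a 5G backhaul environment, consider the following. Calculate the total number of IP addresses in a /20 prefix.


Given: CIDR prefix /20
Host bits = 32 - 20 = 12
Total addresses = 2^12 = 4096

4096


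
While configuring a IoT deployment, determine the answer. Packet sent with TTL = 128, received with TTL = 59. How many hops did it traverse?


Given: initial TTL = 128, received TTL = 59
Hops = initial TTL - received TTL
Hops = 128 - 59 = 69

69


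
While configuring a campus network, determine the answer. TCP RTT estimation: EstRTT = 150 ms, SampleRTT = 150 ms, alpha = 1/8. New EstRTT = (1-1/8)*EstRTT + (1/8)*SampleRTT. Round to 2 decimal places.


Given: EstRTT = 150 ms, SampleRTT = 150 ms, alpha = 1/8
New EstRTT = (1 - alpha) * EstRTT + alpha * SampleRTT
(7/8) * 150 = 131.25
(1/8) * 150 = 18.75
New EstRTT = 131.25 + 18.75 = 150 ms -> 150.00 ms (2 dp)

150.00


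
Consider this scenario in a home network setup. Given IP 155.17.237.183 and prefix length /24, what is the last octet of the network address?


Given: IP = 155.17.237.183, prefix = /24
Subnet mask = 255.255.255.0
Last octet of IP: 183
Last octet of mask: 0
Network last octet = 183 AND 0 = 0

0


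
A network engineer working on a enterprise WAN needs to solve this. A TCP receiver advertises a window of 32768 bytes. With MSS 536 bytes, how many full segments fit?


Given: RWND = 32768 bytes, MSS = 536 bytes
Full segments = floor(RWND / MSS)
Full segments = floor(32768 / 536)
Full segments = floor(61.1343) = 61

61


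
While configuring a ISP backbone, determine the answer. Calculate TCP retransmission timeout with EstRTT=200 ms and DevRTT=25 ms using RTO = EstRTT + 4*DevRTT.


Given: EstRTT = 200 ms, DevRTT = 25 ms
Timeout = EstRTT + 4 * DevRTT
4 * DevRTT = 4 * 25 = 100
Timeout = 200 + 100 = 300 ms

300


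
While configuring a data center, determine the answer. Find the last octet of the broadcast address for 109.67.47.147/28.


Given: IP = 109.67.47.147, prefix = /28
Host bits = 32 - 28 = 4
Network last octet = 147 AND mask = 144
Host part size = 2^4 - 1 = 15
Broadcast last octet = 144 OR 15 = 159

159


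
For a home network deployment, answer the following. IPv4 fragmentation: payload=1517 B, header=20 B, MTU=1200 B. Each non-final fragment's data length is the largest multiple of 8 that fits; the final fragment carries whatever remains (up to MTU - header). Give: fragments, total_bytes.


Max data per non-final fragment = floor((MTU - header)/8)*8 = floor((1200 - 20)/8)*8 = floor(1180/8)*8 = 1176 B
Final fragment needs no 8-byte alignment: it can carry up to MTU - header = 1180 B
Non-final fragments needed = ceil((payload - 1180) / 1176) = ceil(337/1176) = ceil(0.2866) = 1
Number of fragments = 1 + 1 = 2
Fragment sizes (data): 1 * 1176 B + 341 B (last, 341 <= 1180 OK)
Total bytes sent = payload + n_frags * header = 1517 + 2*20 = 1517 + 40 = 1557 B

2, 1557


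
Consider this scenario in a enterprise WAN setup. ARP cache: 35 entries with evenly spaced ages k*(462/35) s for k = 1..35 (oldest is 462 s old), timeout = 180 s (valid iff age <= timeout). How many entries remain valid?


Ages are k * 462/35 s for k = 1..35 (spacing = 13.2000 s).
Entry k is valid iff k * 462/35 <= 180 iff k <= 35 * 180 / 462 = 13.6364
n_valid = floor(13.6364) = 13
(n_stale = 35 - 13 = 22)

13


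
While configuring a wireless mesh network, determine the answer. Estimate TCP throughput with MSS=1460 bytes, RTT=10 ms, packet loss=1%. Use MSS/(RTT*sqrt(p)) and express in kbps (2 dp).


Given: MSS = 1460 bytes, RTT = 10 ms, loss = 1%
RTT in seconds = 10 / 1000 = 0.01
Loss rate = 1% = 0.01
sqrt(loss) = sqrt(0.01) = 0.1
Throughput (bytes/s) = 1460 / (0.01 * 0.1) = 1460000.0000
Throughput (kbps) = 1460000.0000 * 8 / 1000 = 11680.000000 -> 11680.00 kbps (2 dp)

11680.00


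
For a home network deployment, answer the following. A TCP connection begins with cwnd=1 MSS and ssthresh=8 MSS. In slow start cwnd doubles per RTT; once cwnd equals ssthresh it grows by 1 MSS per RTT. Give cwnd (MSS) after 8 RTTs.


RTT 0: cwnd = 1 MSS (initial)
RTT 1: cwnd = 2 MSS (slow start, doubled)
RTT 2: cwnd = 4 MSS (slow start, doubled)
RTT 3: cwnd = 8 MSS (slow start, doubled)
RTT 4: cwnd = 9 MSS (congestion avoidance, +1)
RTT 5: cwnd = 10 MSS (congestion avoidance, +1)
RTT 6: cwnd = 11 MSS (congestion avoidance, +1)
RTT 7: cwnd = 12 MSS (congestion avoidance, +1)
RTT 8: cwnd = 13 MSS (congestion avoidance, +1)

13


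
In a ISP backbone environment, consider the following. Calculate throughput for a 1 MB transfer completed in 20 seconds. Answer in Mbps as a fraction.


Given: file = 1 MB, time = 20 s
File in Mb = 1 * 8 = 8 Mb
Throughput = 8 / 20 Mbps
Throughput = 2/5 Mbps

2/5


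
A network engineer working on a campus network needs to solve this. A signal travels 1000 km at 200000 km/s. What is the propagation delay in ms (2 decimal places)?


Given: distance = 1000 km, speed = 200000 km/s
Delay = distance / speed = 1000 / 200000 seconds
Delay in ms = 1000 * 1000 / 200000
Delay = 5.0000 ms
Rounded to 2 dp = 5.00 ms

5.00


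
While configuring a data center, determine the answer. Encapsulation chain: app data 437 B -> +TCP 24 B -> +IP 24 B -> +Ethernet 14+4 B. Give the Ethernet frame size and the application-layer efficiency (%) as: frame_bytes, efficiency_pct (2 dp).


TCP segment = 437 + 24 = 461 B
IP packet = 461 + 24 = 485 B
Ethernet frame = 485 + 14 + 4 = 503 B
Efficiency = app / frame = 437 / 503 = 0.868787 = 86.8787% -> 86.88% (2 dp)

503, 86.88


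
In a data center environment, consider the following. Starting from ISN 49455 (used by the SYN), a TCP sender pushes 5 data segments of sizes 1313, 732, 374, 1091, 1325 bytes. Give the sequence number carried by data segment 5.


The SYN occupies sequence number ISN = 49455, so the first data byte is ISN + 1 = 49456.
SEQ of data segment i = (ISN + 1) + sum of payload sizes of segments 1..i-1.
Segment 1: SEQ = 49456, payload = 1313 bytes
Segment 2: SEQ = 50769, payload = 732 bytes
Segment 3: SEQ = 51501, payload = 374 bytes
Segment 4: SEQ = 51875, payload = 1091 bytes
Segment 5: SEQ = 52966, payload = 1325 bytes
SEQ of segment 5 = 49456 + 1313 + 732 + 374 + 1091 = 52966

52966


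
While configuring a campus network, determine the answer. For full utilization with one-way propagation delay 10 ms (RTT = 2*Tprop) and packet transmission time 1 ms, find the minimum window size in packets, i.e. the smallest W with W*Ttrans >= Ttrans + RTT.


Given: Ttrans = 1 ms, RTT = 20 ms (= 2 * Tprop, Tprop = 10 ms)
Time until first ACK returns = Ttrans + RTT = 1 + 20 = 21 ms
Need W * Ttrans >= Ttrans + RTT  ->  W >= (Ttrans + RTT) / Ttrans
(Ttrans + RTT) / Ttrans = 21 / 1 = 21
W_min = ceil(21) = 21

21


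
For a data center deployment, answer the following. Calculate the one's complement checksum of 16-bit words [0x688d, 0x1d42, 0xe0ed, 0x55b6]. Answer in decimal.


Given words: [0x688d, 0x1d42, 0xe0ed, 0x55b6]
Step 1: Sum all words
Raw sum = 26765 + 7490 + 57581 + 21942 = 113778
Step 2: Fold carry: (48242 + 1) = 48243
One's complement = ~48243 & 0xFFFF = 17292

17292


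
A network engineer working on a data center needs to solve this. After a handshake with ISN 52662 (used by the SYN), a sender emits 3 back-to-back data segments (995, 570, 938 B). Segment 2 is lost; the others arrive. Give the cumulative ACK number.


SYN uses sequence number 52662; first data byte = ISN + 1 = 52663.
Segment 1: SEQ = 52663, len = 995 B, covers [52663, 53657]
Segment 2: SEQ = 53658, len = 570 B, covers [53658, 54227] [LOST]
Segment 3: SEQ = 54228, len = 938 B, covers [54228, 55165]
In-order data received: bytes [52663, 53657] (segments 1..1).
Segment 2 missing -> gap begins at byte 53658; later segments buffered out of order.
Cumulative ACK = next expected in-order byte = 52663 + 995 = 53658

53658


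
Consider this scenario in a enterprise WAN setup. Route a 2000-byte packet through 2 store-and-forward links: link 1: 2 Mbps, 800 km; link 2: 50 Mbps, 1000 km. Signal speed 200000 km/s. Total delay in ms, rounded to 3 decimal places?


Packet = 2000 bytes = 16000 bits. Store-and-forward: sum (t_trans + t_prop) per link.
Link 1: t_trans = 16000/(2*10^6) s = 8.0000 ms; t_prop = 800/200000 s = 4.0000 ms; subtotal = 12.0000 ms
Link 2: t_trans = 16000/(50*10^6) s = 0.3200 ms; t_prop = 1000/200000 s = 5.0000 ms; subtotal = 5.3200 ms
End-to-end = 12.0000 + 5.3200 = 17.3200 ms -> 17.320 ms (3 dp)

17.320


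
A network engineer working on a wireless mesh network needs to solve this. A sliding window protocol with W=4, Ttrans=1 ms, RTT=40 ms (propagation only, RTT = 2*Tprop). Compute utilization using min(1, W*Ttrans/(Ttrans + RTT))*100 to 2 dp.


Given: W = 4, Ttrans = 1 ms, RTT = 40 ms (= 2 * Tprop, Tprop = 20 ms)
Cycle time = Ttrans + RTT = 1 + 40 = 41 ms (first packet sent until its ACK returns)
W * Ttrans = 4 * 1 = 4 ms of sending per cycle
W * Ttrans / (Ttrans + RTT) = 4 / 41 = 0.097561
U = min(1, 0.097561) = 0.097561
U% = 9.76%

9.76


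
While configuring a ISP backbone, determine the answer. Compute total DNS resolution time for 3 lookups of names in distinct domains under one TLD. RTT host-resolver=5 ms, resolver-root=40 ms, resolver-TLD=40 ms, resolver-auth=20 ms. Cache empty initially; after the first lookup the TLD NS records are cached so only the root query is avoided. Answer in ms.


Lookup 1 (cold cache): local + root + TLD + auth = 5 + 40 + 40 + 20 = 105 ms
Lookups 2..3 (TLD NS cached -> skip root; new domain -> still ask TLD and auth): local + TLD + auth = 5 + 40 + 20 = 65 ms each
Remaining 2 lookups: 2 * 65 = 130 ms
Total = 105 + 130 = 235 ms

235


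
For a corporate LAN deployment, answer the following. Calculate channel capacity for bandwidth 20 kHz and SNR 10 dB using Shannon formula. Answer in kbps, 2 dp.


Given: B = 20 kHz, SNR = 10 dB
SNR linear = 10^(10/10) = 10
1 + SNR = 11
log2(11) = 3.4594316186
C = 20 * 1000 * 3.4594316186 = 69188.6324 bps
C = 69.188632 kbps -> 69.19 kbps (2 dp)

69.19


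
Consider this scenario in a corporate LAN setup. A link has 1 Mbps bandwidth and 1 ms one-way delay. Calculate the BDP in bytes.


Given: bandwidth = 1 Mbps, delay = 1 ms
BDP in bits = 1 * 10^6 * 1 / 1000
BDP in bits = 1000
BDP in bytes = 1000 / 8 = 125

125


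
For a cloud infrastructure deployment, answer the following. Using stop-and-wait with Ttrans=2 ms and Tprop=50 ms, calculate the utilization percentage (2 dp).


Given: Ttrans = 2 ms, Tprop = 50 ms
RTT = 2 * Tprop = 2 * 50 = 100 ms
U = Ttrans / (Ttrans + RTT)
U = 2 / (2 + 100)
U = 2 / 102 = 0.019608
U% = 1.96%

1.96


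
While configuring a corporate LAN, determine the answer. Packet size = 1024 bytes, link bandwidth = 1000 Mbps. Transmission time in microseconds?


Given: packet = 1024 bytes, bandwidth = 1000 Mbps
Packet in bits = 1024 * 8 = 8192 bits
Bandwidth = 1000 * 10^6 = 1000000000 bps
Time = 8192 / 1000000000 seconds
Time in us = 8192 * 10^6 / 1000000000 = 8.192

8.192


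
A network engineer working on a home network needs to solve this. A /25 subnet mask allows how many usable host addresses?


Given: subnet mask /25
Host bits = 32 - 25 = 7
Total addresses = 2^7 = 128
Usable hosts = 128 - 2 (network + broadcast) = 126

126


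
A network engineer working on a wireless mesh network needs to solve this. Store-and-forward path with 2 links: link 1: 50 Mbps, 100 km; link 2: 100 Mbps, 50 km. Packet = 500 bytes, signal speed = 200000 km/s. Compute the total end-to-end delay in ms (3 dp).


Packet = 500 bytes = 4000 bits. Store-and-forward: sum (t_trans + t_prop) per link.
Link 1: t_trans = 4000/(50*10^6) s = 0.0800 ms; t_prop = 100/200000 s = 0.5000 ms; subtotal = 0.5800 ms
Link 2: t_trans = 4000/(100*10^6) s = 0.0400 ms; t_prop = 50/200000 s = 0.2500 ms; subtotal = 0.2900 ms
End-to-end = 0.5800 + 0.2900 = 0.8700 ms -> 0.870 ms (3 dp)

0.870


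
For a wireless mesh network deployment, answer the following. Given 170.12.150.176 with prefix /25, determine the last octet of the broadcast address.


Given: IP = 170.12.150.176, prefix = /25
Host bits = 32 - 25 = 7
Network last octet = 176 AND mask = 128
Host part size = 2^7 - 1 = 127
Broadcast last octet = 128 OR 127 = 255

255


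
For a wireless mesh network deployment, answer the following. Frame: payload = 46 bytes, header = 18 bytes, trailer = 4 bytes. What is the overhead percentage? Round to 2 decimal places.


Given: payload = 46 B, header = 18 B, trailer = 4 B
Overhead bytes = header + trailer = 18 + 4 = 22
Total frame = payload + overhead = 46 + 22 = 68
Overhead % = 22 / 68 * 100 = 32.3529% -> 32.35% (2 dp)

32.35


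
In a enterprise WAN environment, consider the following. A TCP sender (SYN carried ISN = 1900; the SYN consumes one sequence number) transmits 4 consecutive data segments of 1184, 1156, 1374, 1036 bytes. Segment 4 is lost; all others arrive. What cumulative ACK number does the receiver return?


SYN uses sequence number 1900; first data byte = ISN + 1 = 1901.
Segment 1: SEQ = 1901, len = 1184 B, covers [1901, 3084]
Segment 2: SEQ = 3085, len = 1156 B, covers [3085, 4240]
Segment 3: SEQ = 4241, len = 1374 B, covers [4241, 5614]
Segment 4: SEQ = 5615, len = 1036 B, covers [5615, 6650] [LOST]
In-order data received: bytes [1901, 5614] (segments 1..3).
Segment 4 missing -> gap begins at byte 5615.
Cumulative ACK = next expected in-order byte = 1901 + 1184 + 1156 + 1374 = 5615

5615


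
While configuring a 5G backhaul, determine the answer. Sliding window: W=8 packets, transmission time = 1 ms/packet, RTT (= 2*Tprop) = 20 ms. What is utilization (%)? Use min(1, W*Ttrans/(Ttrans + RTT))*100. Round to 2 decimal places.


Given: W = 8, Ttrans = 1 ms, RTT = 20 ms (= 2 * Tprop, Tprop = 10 ms)
Cycle time = Ttrans + RTT = 1 + 20 = 21 ms (first packet sent until its ACK returns)
W * Ttrans = 8 * 1 = 8 ms of sending per cycle
W * Ttrans / (Ttrans + RTT) = 8 / 21 = 0.380952
U = min(1, 0.380952) = 0.380952
U% = 38.10%

38.10


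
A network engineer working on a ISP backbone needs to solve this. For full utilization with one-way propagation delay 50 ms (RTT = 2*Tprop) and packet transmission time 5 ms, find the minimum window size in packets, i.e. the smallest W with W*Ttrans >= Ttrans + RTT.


Given: Ttrans = 5 ms, RTT = 100 ms (= 2 * Tprop, Tprop = 50 ms)
Time until first ACK returns = Ttrans + RTT = 5 + 100 = 105 ms
Need W * Ttrans >= Ttrans + RTT  ->  W >= (Ttrans + RTT) / Ttrans
(Ttrans + RTT) / Ttrans = 105 / 5 = 21
W_min = ceil(21) = 21

21


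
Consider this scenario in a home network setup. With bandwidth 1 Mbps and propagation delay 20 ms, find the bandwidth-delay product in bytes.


Given: bandwidth = 1 Mbps, delay = 20 ms
BDP in bits = 1 * 10^6 * 20 / 1000
BDP in bits = 20000
BDP in bytes = 20000 / 8 = 2500

2500


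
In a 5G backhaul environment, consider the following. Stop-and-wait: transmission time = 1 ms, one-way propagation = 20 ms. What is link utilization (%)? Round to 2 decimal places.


Given: Ttrans = 1 ms, Tprop = 20 ms
RTT = 2 * Tprop = 2 * 20 = 40 ms
U = Ttrans / (Ttrans + RTT)
U = 1 / (1 + 40)
U = 1 / 41 = 0.02439
U% = 2.44%

2.44


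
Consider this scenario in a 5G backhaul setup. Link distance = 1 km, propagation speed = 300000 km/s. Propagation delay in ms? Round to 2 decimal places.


Given: distance = 1 km, speed = 300000 km/s
Delay = distance / speed = 1 / 300000 seconds
Delay in ms = 1 * 1000 / 300000
Delay = 0.0033 ms
Rounded to 2 dp = 0.00 ms

0.00


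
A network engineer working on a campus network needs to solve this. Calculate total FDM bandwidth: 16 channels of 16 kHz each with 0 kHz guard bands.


Given: 16 channels, 16 kHz each, guard = 0 kHz
Channel bandwidth = 16 * 16 = 256 kHz
Guard bands = 15 gaps * 0 kHz = 0 kHz
Total = 256 + 0 = 256 kHz

256


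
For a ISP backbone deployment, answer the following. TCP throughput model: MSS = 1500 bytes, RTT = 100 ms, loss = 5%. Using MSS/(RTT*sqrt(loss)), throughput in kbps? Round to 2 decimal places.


Given: MSS = 1500 bytes, RTT = 100 ms, loss = 5%
RTT in seconds = 100 / 1000 = 0.1
Loss rate = 5% = 0.05
sqrt(loss) = sqrt(0.05) = 0.223606797750
Throughput (bytes/s) = 1500 / (0.1 * 0.223606797750) = 67082.0393
Throughput (kbps) = 67082.0393 * 8 / 1000 = 536.656315 -> 536.66 kbps (2 dp)

536.66


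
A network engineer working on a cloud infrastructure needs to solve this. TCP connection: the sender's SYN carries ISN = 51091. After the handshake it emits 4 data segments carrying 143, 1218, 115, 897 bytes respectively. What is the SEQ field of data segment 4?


The SYN occupies sequence number ISN = 51091, so the first data byte is ISN + 1 = 51092.
SEQ of data segment i = (ISN + 1) + sum of payload sizes of segments 1..i-1.
Segment 1: SEQ = 51092, payload = 143 bytes
Segment 2: SEQ = 51235, payload = 1218 bytes
Segment 3: SEQ = 52453, payload = 115 bytes
Segment 4: SEQ = 52568, payload = 897 bytes
SEQ of segment 4 = 51092 + 143 + 1218 + 115 = 52568

52568


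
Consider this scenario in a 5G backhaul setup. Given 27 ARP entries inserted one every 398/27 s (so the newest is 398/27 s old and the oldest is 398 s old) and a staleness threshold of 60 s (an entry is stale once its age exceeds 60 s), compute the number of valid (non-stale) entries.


Ages are k * 398/27 s for k = 1..27 (spacing = 14.7407 s).
Entry k is valid iff k * 398/27 <= 60 iff k <= 27 * 60 / 398 = 4.0704
n_valid = floor(4.0704) = 4
(n_stale = 27 - 4 = 23)

4


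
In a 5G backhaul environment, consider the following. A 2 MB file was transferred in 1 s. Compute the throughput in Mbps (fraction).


Given: file = 2 MB, time = 1 s
File in Mb = 2 * 8 = 16 Mb
Throughput = 16 / 1 Mbps
Throughput = 16 Mbps

16


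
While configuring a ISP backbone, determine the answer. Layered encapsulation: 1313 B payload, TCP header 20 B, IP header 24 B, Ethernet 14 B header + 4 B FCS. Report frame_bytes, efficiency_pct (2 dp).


TCP segment = 1313 + 20 = 1333 B
IP packet = 1333 + 24 = 1357 B
Ethernet frame = 1357 + 14 + 4 = 1375 B
Efficiency = app / frame = 1313 / 1375 = 0.954909 = 95.4909% -> 95.49% (2 dp)

1375, 95.49


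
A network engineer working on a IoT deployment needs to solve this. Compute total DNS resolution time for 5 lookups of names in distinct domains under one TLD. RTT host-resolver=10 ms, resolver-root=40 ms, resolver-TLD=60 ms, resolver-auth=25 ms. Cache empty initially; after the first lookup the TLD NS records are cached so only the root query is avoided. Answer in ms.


Lookup 1 (cold cache): local + root + TLD + auth = 10 + 40 + 60 + 25 = 135 ms
Lookups 2..5 (TLD NS cached -> skip root; new domain -> still ask TLD and auth): local + TLD + auth = 10 + 60 + 25 = 95 ms each
Remaining 4 lookups: 4 * 95 = 380 ms
Total = 135 + 380 = 515 ms

515


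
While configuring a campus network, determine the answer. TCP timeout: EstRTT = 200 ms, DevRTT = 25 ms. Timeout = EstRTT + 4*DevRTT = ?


Given: EstRTT = 200 ms, DevRTT = 25 ms
Timeout = EstRTT + 4 * DevRTT
4 * DevRTT = 4 * 25 = 100
Timeout = 200 + 100 = 300 ms

300


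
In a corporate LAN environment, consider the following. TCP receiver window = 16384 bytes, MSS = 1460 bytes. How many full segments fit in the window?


Given: RWND = 16384 bytes, MSS = 1460 bytes
Full segments = floor(RWND / MSS)
Full segments = floor(16384 / 1460)
Full segments = floor(11.2219) = 11

11


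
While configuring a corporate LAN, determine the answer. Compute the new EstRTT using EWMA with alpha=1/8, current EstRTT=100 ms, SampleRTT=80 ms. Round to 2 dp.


Given: EstRTT = 100 ms, SampleRTT = 80 ms, alpha = 1/8
New EstRTT = (1 - alpha) * EstRTT + alpha * SampleRTT
(7/8) * 100 = 87.5
(1/8) * 80 = 10
New EstRTT = 87.5 + 10 = 97.5 ms -> 97.50 ms (2 dp)

97.50


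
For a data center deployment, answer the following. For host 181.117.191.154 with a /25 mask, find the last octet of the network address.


Given: IP = 181.117.191.154, prefix = /25
Subnet mask = 255.255.255.128
Last octet of IP: 154
Last octet of mask: 128
Network last octet = 154 AND 128 = 128

128


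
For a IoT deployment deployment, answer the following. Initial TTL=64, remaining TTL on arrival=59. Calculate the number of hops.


Given: initial TTL = 64, received TTL = 59
Hops = initial TTL - received TTL
Hops = 64 - 59 = 5

5


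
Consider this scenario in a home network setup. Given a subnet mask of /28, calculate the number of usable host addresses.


Given: subnet mask /28
Host bits = 32 - 28 = 4
Total addresses = 2^4 = 16
Usable hosts = 16 - 2 (network + broadcast) = 14

14


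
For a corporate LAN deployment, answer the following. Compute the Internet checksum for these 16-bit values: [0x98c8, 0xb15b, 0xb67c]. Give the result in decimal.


Given words: [0x98c8, 0xb15b, 0xb67c]
Step 1: Sum all words
Raw sum = 39112 + 45403 + 46716 = 131231
Step 2: Fold carry: (159 + 2) = 161
One's complement = ~161 & 0xFFFF = 65374

65374


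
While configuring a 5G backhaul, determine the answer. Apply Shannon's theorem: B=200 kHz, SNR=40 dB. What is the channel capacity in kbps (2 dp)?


Given: B = 200 kHz, SNR = 40 dB
SNR linear = 10^(40/10) = 10000
1 + SNR = 10001
log2(10001) = 13.2878566418
C = 200 * 1000 * 13.2878566418 = 2657571.3284 bps
C = 2657.571328 kbps -> 2657.57 kbps (2 dp)

2657.57


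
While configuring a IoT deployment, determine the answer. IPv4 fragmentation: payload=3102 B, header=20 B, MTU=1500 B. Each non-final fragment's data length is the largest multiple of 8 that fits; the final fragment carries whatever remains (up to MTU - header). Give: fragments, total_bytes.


Max data per non-final fragment = floor((MTU - header)/8)*8 = floor((1500 - 20)/8)*8 = floor(1480/8)*8 = 1480 B
Final fragment needs no 8-byte alignment: it can carry up to MTU - header = 1480 B
Non-final fragments needed = ceil((payload - 1480) / 1480) = ceil(1622/1480) = ceil(1.0959) = 2
Number of fragments = 2 + 1 = 3
Fragment sizes (data): 2 * 1480 B + 142 B (last, 142 <= 1480 OK)
Total bytes sent = payload + n_frags * header = 3102 + 3*20 = 3102 + 60 = 3162 B

3, 3162
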